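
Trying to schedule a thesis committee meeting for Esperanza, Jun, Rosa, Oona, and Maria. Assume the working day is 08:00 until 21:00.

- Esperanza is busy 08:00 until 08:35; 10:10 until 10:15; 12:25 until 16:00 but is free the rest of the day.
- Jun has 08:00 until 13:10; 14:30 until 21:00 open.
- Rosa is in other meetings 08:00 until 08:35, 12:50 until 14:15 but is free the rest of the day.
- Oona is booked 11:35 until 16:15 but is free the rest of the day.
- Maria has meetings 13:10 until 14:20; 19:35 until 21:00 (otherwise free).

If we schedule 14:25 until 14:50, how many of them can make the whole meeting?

Esperanza free: 08:35-10:10, 10:15-12:25, 16:00-21:00 (invert busy blocks within the working day).
Jun free: 08:00-13:10, 14:30-21:00.
Rosa free: 08:35-12:50, 14:15-21:00 (invert busy blocks within the working day).
Oona free: 08:00-11:35, 16:15-21:00 (invert busy blocks within the working day).
Maria free: 08:00-13:10, 14:20-19:35 (invert busy blocks within the working day).
Rosa and Maria can make the full 14:25-14:50 slot — that's 2.

2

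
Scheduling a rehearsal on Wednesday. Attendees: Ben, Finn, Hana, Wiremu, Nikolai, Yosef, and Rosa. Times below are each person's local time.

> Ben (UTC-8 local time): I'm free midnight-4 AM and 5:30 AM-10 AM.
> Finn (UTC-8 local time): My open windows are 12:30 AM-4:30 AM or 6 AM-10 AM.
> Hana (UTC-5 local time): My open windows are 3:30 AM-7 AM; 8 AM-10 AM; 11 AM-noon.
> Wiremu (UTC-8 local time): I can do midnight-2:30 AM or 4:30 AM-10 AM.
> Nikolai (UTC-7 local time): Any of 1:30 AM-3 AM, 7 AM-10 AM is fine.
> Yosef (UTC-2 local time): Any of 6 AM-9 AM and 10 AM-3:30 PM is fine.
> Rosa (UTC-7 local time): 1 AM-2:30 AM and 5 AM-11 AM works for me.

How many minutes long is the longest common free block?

60

Ben in UTC: 08:00-12:00, 13:30-18:00 (add 8h to convert from UTC-8).
Finn in UTC: 08:30-12:30, 14:00-18:00 (add 8h to convert from UTC-8).
Hana in UTC: 08:30-12:00, 13:00-15:00, 16:00-17:00 (add 5h to convert from UTC-5).
Wiremu in UTC: 08:00-10:30, 12:30-18:00 (add 8h to convert from UTC-8).
Nikolai in UTC: 08:30-10:00, 14:00-17:00 (add 7h to convert from UTC-7).
Yosef in UTC: 08:00-11:00, 12:00-17:30 (add 2h to convert from UTC-2).
Rosa in UTC: 08:00-09:30, 12:00-18:00 (add 7h to convert from UTC-7).
Ben ∩ Finn: 08:30-12:00, 14:00-18:00.
Ben ∩ Finn ∩ Hana: 08:30-12:00, 14:00-15:00, 16:00-17:00.
Ben ∩ Finn ∩ Hana ∩ Wiremu: 08:30-10:30, 14:00-15:00, 16:00-17:00.
Ben ∩ Finn ∩ Hana ∩ Wiremu ∩ Nikolai: 08:30-10:00, 14:00-15:00, 16:00-17:00.
Ben ∩ Finn ∩ Hana ∩ Wiremu ∩ Nikolai ∩ Yosef: 08:30-10:00, 14:00-15:00, 16:00-17:00.
Ben ∩ Finn ∩ Hana ∩ Wiremu ∩ Nikolai ∩ Yosef ∩ Rosa: 08:30-09:30, 14:00-15:00, 16:00-17:00.
So the common availability across everyone is 08:30-09:30, 14:00-15:00, 16:00-17:00.
The longest is 08:30-09:30 at 60 minutes.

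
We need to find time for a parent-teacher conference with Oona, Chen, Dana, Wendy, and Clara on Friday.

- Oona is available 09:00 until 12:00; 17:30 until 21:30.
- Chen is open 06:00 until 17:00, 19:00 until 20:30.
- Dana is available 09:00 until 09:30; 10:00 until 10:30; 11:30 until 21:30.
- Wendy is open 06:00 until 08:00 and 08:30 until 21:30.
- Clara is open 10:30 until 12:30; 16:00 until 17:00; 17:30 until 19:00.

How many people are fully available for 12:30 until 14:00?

3

Chen, Dana, and Wendy can make the full 12:30-14:00 slot — that's 3.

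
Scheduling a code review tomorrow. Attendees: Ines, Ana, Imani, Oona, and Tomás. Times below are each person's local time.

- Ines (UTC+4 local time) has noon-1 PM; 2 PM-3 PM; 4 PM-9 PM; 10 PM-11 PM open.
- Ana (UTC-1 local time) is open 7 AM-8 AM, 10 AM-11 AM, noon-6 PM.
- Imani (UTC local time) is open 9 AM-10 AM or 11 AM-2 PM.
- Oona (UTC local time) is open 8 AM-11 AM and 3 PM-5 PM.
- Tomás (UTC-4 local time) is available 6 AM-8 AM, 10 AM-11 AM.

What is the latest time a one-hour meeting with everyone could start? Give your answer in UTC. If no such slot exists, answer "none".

none

Ines in UTC: 08:00-09:00, 10:00-11:00, 12:00-17:00, 18:00-19:00 (subtract 4h to convert from UTC+4).
Ana in UTC: 08:00-09:00, 11:00-12:00, 13:00-19:00 (add 1h to convert from UTC-1).
Imani in UTC: 09:00-10:00, 11:00-14:00.
Oona in UTC: 08:00-11:00, 15:00-17:00.
Tomás in UTC: 10:00-12:00, 14:00-15:00 (add 4h to convert from UTC-4).
Ines ∩ Ana: 08:00-09:00, 13:00-17:00, 18:00-19:00.
Ines ∩ Ana ∩ Imani: 13:00-14:00.
Ines ∩ Ana ∩ Imani ∩ Oona: ∅.
Ines ∩ Ana ∩ Imani ∩ Oona ∩ Tomás: ∅.
There is no time when everyone is free.
No common window is at least 60 minutes long.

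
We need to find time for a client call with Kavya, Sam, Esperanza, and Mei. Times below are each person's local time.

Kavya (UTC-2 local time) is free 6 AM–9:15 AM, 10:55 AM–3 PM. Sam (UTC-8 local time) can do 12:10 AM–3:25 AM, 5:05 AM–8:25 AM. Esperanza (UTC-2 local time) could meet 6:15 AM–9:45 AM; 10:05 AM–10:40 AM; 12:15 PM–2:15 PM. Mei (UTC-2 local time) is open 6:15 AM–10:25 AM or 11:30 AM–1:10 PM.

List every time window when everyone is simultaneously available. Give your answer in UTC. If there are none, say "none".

Kavya in UTC: 08:00-11:15, 12:55-17:00 (add 2h to convert from UTC-2).
Sam in UTC: 08:10-11:25, 13:05-16:25 (add 8h to convert from UTC-8).
Esperanza in UTC: 08:15-11:45, 12:05-12:40, 14:15-16:15 (add 2h to convert from UTC-2).
Mei in UTC: 08:15-12:25, 13:30-15:10 (add 2h to convert from UTC-2).
Kavya ∩ Sam: 08:10-11:15, 13:05-16:25.
Kavya ∩ Sam ∩ Esperanza: 08:15-11:15, 14:15-16:15.
Kavya ∩ Sam ∩ Esperanza ∩ Mei: 08:15-11:15, 14:15-15:10.
Those are the intersection windows.

08:15-11:15, 14:15-15:10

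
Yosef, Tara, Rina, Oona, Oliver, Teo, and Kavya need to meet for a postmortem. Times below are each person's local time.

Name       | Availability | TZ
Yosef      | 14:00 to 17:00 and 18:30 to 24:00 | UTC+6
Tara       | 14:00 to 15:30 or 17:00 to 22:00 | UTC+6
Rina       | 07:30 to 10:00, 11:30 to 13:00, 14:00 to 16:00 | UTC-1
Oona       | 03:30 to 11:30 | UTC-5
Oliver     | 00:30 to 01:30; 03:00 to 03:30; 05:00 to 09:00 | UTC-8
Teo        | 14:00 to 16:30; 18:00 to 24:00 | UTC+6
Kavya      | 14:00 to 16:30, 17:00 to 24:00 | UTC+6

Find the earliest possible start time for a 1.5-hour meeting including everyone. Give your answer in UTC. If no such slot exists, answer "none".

none

Yosef in UTC: 08:00-11:00, 12:30-18:00 (subtract 6h to convert from UTC+6).
Tara in UTC: 08:00-09:30, 11:00-16:00 (subtract 6h to convert from UTC+6).
Rina in UTC: 08:30-11:00, 12:30-14:00, 15:00-17:00 (add 1h to convert from UTC-1).
Oona in UTC: 08:30-16:30 (add 5h to convert from UTC-5).
Oliver in UTC: 08:30-09:30, 11:00-11:30, 13:00-17:00 (add 8h to convert from UTC-8).
Teo in UTC: 08:00-10:30, 12:00-18:00 (subtract 6h to convert from UTC+6).
Kavya in UTC: 08:00-10:30, 11:00-18:00 (subtract 6h to convert from UTC+6).
Yosef ∩ Tara: 08:00-09:30, 12:30-16:00.
Yosef ∩ Tara ∩ Rina: 08:30-09:30, 12:30-14:00, 15:00-16:00.
Yosef ∩ Tara ∩ Rina ∩ Oona: 08:30-09:30, 12:30-14:00, 15:00-16:00.
Yosef ∩ Tara ∩ Rina ∩ Oona ∩ Oliver: 08:30-09:30, 13:00-14:00, 15:00-16:00.
Yosef ∩ Tara ∩ Rina ∩ Oona ∩ Oliver ∩ Teo: 08:30-09:30, 13:00-14:00, 15:00-16:00.
Yosef ∩ Tara ∩ Rina ∩ Oona ∩ Oliver ∩ Teo ∩ Kavya: 08:30-09:30, 13:00-14:00, 15:00-16:00.
Those are the intersection windows.
No common window is at least 90 minutes long.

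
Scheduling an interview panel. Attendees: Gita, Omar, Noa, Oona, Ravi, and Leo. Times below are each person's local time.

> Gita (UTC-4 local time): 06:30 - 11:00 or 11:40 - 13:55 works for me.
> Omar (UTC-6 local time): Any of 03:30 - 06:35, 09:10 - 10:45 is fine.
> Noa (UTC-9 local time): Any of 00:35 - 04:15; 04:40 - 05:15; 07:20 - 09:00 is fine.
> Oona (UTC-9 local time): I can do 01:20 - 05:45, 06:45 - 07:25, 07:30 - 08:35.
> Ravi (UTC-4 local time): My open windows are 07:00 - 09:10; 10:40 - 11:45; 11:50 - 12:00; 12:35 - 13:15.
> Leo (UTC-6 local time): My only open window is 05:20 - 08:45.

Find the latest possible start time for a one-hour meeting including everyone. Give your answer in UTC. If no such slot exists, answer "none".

Gita in UTC: 10:30-15:00, 15:40-17:55 (add 4h to convert from UTC-4).
Omar in UTC: 09:30-12:35, 15:10-16:45 (add 6h to convert from UTC-6).
Noa in UTC: 09:35-13:15, 13:40-14:15, 16:20-18:00 (add 9h to convert from UTC-9).
Oona in UTC: 10:20-14:45, 15:45-16:25, 16:30-17:35 (add 9h to convert from UTC-9).
Ravi in UTC: 11:00-13:10, 14:40-15:45, 15:50-16:00, 16:35-17:15 (add 4h to convert from UTC-4).
Leo in UTC: 11:20-14:45 (add 6h to convert from UTC-6).
Gita ∩ Omar: 10:30-12:35, 15:40-16:45.
Gita ∩ Omar ∩ Noa: 10:30-12:35, 16:20-16:45.
Gita ∩ Omar ∩ Noa ∩ Oona: 10:30-12:35, 16:20-16:25, 16:30-16:45.
Gita ∩ Omar ∩ Noa ∩ Oona ∩ Ravi: 11:00-12:35, 16:35-16:45.
Gita ∩ Omar ∩ Noa ∩ Oona ∩ Ravi ∩ Leo: 11:20-12:35.
The last common window of at least 60 minutes is 11:20-12:35; a 60-minute meeting can start as late as 11:35 and still end by 12:35.

11:35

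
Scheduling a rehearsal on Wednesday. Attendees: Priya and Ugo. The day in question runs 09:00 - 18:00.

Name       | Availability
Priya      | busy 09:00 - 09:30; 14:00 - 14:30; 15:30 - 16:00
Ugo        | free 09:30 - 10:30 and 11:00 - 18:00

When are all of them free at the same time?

09:30-10:30, 11:00-14:00, 14:30-15:30, 16:00-18:00

Priya free: 09:30-14:00, 14:30-15:30, 16:00-18:00 (invert busy blocks within the working day).
Ugo free: 09:30-10:30, 11:00-18:00.
Priya ∩ Ugo: 09:30-10:30, 11:00-14:00, 14:30-15:30, 16:00-18:00.
Those are the intersection windows.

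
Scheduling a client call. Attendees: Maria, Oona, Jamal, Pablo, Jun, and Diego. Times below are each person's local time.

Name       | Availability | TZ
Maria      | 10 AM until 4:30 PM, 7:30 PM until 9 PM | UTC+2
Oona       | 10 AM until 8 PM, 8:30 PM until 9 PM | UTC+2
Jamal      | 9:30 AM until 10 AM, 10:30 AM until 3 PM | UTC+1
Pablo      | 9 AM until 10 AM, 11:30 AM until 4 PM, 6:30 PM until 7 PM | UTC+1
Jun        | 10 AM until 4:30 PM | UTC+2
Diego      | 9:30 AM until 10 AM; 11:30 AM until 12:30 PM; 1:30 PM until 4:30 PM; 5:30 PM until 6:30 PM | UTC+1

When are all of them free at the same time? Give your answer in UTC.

Maria in UTC: 08:00-14:30, 17:30-19:00 (subtract 2h to convert from UTC+2).
Oona in UTC: 08:00-18:00, 18:30-19:00 (subtract 2h to convert from UTC+2).
Jamal in UTC: 08:30-09:00, 09:30-14:00 (subtract 1h to convert from UTC+1).
Pablo in UTC: 08:00-09:00, 10:30-15:00, 17:30-18:00 (subtract 1h to convert from UTC+1).
Jun in UTC: 08:00-14:30 (subtract 2h to convert from UTC+2).
Diego in UTC: 08:30-09:00, 10:30-11:30, 12:30-15:30, 16:30-17:30 (subtract 1h to convert from UTC+1).
Maria ∩ Oona: 08:00-14:30, 17:30-18:00, 18:30-19:00.
Maria ∩ Oona ∩ Jamal: 08:30-09:00, 09:30-14:00.
Maria ∩ Oona ∩ Jamal ∩ Pablo: 08:30-09:00, 10:30-14:00.
Maria ∩ Oona ∩ Jamal ∩ Pablo ∩ Jun: 08:30-09:00, 10:30-14:00.
Maria ∩ Oona ∩ Jamal ∩ Pablo ∩ Jun ∩ Diego: 08:30-09:00, 10:30-11:30, 12:30-14:00.

08:30-09:00, 10:30-11:30, 12:30-14:00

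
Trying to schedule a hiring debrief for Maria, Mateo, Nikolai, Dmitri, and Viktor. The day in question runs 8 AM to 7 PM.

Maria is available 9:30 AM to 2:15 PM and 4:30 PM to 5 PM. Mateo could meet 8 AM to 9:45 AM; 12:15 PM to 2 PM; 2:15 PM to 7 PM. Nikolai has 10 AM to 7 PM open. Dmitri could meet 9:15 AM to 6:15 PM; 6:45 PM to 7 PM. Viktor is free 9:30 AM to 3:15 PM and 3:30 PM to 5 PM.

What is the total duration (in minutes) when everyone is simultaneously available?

Maria ∩ Mateo: 09:30-09:45, 12:15-14:00, 16:30-17:00.
Maria ∩ Mateo ∩ Nikolai: 12:15-14:00, 16:30-17:00.
Maria ∩ Mateo ∩ Nikolai ∩ Dmitri: 12:15-14:00, 16:30-17:00.
Maria ∩ Mateo ∩ Nikolai ∩ Dmitri ∩ Viktor: 12:15-14:00, 16:30-17:00.
Those are the intersection windows.
Summing the common windows: 105 + 30 = 135 minutes.

135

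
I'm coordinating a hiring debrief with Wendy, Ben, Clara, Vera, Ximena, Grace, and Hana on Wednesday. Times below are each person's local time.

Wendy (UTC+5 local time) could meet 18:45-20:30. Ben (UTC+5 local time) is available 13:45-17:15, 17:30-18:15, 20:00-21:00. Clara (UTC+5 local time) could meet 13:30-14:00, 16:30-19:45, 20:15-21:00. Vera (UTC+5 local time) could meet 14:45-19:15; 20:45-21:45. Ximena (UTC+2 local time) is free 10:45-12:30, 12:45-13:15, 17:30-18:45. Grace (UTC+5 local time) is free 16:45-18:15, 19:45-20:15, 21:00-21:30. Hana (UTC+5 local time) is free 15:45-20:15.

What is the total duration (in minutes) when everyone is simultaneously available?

Wendy in UTC: 13:45-15:30 (subtract 5h to convert from UTC+5).
Ben in UTC: 08:45-12:15, 12:30-13:15, 15:00-16:00 (subtract 5h to convert from UTC+5).
Clara in UTC: 08:30-09:00, 11:30-14:45, 15:15-16:00 (subtract 5h to convert from UTC+5).
Vera in UTC: 09:45-14:15, 15:45-16:45 (subtract 5h to convert from UTC+5).
Ximena in UTC: 08:45-10:30, 10:45-11:15, 15:30-16:45 (subtract 2h to convert from UTC+2).
Grace in UTC: 11:45-13:15, 14:45-15:15, 16:00-16:30 (subtract 5h to convert from UTC+5).
Hana in UTC: 10:45-15:15 (subtract 5h to convert from UTC+5).
Wendy ∩ Ben: 15:00-15:30.
Wendy ∩ Ben ∩ Clara: 15:15-15:30.
Wendy ∩ Ben ∩ Clara ∩ Vera: ∅.
Wendy ∩ Ben ∩ Clara ∩ Vera ∩ Ximena: ∅.
Wendy ∩ Ben ∩ Clara ∩ Vera ∩ Ximena ∩ Grace: ∅.
Wendy ∩ Ben ∩ Clara ∩ Vera ∩ Ximena ∩ Grace ∩ Hana: ∅.
There is no time when everyone is free.
There is no common window, so the total is 0 minutes.

0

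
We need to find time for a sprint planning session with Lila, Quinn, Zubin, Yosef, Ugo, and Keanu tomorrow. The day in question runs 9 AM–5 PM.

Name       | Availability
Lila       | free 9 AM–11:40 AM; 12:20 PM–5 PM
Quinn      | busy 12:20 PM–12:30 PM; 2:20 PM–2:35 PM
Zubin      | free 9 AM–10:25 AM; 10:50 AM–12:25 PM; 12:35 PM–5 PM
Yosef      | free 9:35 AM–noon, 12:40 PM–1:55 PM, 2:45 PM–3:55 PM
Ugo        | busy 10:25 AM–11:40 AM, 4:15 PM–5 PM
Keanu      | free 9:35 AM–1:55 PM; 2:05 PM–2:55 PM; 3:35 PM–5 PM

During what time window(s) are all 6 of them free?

09:35-10:25, 12:40-13:55, 14:45-14:55, 15:35-15:55

Lila free: 09:00-11:40, 12:20-17:00.
Quinn free: 09:00-12:20, 12:30-14:20, 14:35-17:00 (invert busy blocks within the working day).
Zubin free: 09:00-10:25, 10:50-12:25, 12:35-17:00.
Yosef free: 09:35-12:00, 12:40-13:55, 14:45-15:55.
Ugo free: 09:00-10:25, 11:40-16:15 (invert busy blocks within the working day).
Keanu free: 09:35-13:55, 14:05-14:55, 15:35-17:00.
Lila ∩ Quinn: 09:00-11:40, 12:30-14:20, 14:35-17:00.
Lila ∩ Quinn ∩ Zubin: 09:00-10:25, 10:50-11:40, 12:35-14:20, 14:35-17:00.
Lila ∩ Quinn ∩ Zubin ∩ Yosef: 09:35-10:25, 10:50-11:40, 12:40-13:55, 14:45-15:55.
Lila ∩ Quinn ∩ Zubin ∩ Yosef ∩ Ugo: 09:35-10:25, 12:40-13:55, 14:45-15:55.
Lila ∩ Quinn ∩ Zubin ∩ Yosef ∩ Ugo ∩ Keanu: 09:35-10:25, 12:40-13:55, 14:45-14:55, 15:35-15:55.
So the common availability across everyone is 09:35-10:25, 12:40-13:55, 14:45-14:55, 15:35-15:55.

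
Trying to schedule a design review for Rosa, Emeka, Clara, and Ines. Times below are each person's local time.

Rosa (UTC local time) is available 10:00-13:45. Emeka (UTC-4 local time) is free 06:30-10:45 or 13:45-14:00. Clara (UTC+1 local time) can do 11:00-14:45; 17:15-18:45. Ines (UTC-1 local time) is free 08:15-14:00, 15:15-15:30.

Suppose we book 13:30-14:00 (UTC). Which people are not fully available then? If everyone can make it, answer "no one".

Rosa in UTC: 10:00-13:45.
Emeka in UTC: 10:30-14:45, 17:45-18:00 (add 4h to convert from UTC-4).
Clara in UTC: 10:00-13:45, 16:15-17:45 (subtract 1h to convert from UTC+1).
Ines in UTC: 09:15-15:00, 16:15-16:30 (add 1h to convert from UTC-1).
Rosa: not fully free for 13:30-14:00. Emeka: free for 13:30-14:00. Clara: not fully free for 13:30-14:00. Ines: free for 13:30-14:00.

Clara, Rosa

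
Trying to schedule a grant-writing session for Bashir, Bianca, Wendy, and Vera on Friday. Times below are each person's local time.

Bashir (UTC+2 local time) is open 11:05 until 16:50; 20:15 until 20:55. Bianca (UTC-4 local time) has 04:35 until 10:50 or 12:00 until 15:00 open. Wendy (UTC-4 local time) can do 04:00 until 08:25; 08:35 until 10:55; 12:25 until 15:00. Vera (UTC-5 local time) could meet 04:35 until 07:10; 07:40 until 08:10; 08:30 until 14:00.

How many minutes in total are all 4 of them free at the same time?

Bashir in UTC: 09:05-14:50, 18:15-18:55 (subtract 2h to convert from UTC+2).
Bianca in UTC: 08:35-14:50, 16:00-19:00 (add 4h to convert from UTC-4).
Wendy in UTC: 08:00-12:25, 12:35-14:55, 16:25-19:00 (add 4h to convert from UTC-4).
Vera in UTC: 09:35-12:10, 12:40-13:10, 13:30-19:00 (add 5h to convert from UTC-5).
Bashir ∩ Bianca: 09:05-14:50, 18:15-18:55.
Bashir ∩ Bianca ∩ Wendy: 09:05-12:25, 12:35-14:50, 18:15-18:55.
Bashir ∩ Bianca ∩ Wendy ∩ Vera: 09:35-12:10, 12:40-13:10, 13:30-14:50, 18:15-18:55.
Summing the common windows: 155 + 30 + 80 + 40 = 305 minutes.

305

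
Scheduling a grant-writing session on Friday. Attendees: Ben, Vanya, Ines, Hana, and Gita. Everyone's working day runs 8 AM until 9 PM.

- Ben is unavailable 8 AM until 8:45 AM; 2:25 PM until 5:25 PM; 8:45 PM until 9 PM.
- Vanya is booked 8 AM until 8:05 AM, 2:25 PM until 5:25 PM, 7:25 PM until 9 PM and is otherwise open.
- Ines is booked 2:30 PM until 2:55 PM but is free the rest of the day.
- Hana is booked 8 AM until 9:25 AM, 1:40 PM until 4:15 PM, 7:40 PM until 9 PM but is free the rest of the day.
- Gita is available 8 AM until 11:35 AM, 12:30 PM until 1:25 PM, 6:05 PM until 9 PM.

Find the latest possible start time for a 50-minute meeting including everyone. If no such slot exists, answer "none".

Ben free: 08:45-14:25, 17:25-20:45 (invert busy blocks within the working day).
Vanya free: 08:05-14:25, 17:25-19:25 (invert busy blocks within the working day).
Ines free: 08:00-14:30, 14:55-21:00 (invert busy blocks within the working day).
Hana free: 09:25-13:40, 16:15-19:40 (invert busy blocks within the working day).
Gita free: 08:00-11:35, 12:30-13:25, 18:05-21:00.
Ben ∩ Vanya: 08:45-14:25, 17:25-19:25.
Ben ∩ Vanya ∩ Ines: 08:45-14:25, 17:25-19:25.
Ben ∩ Vanya ∩ Ines ∩ Hana: 09:25-13:40, 17:25-19:25.
Ben ∩ Vanya ∩ Ines ∩ Hana ∩ Gita: 09:25-11:35, 12:30-13:25, 18:05-19:25.
The last common window of at least 50 minutes is 18:05-19:25; a 50-minute meeting can start as late as 18:35 and still end by 19:25.

18:35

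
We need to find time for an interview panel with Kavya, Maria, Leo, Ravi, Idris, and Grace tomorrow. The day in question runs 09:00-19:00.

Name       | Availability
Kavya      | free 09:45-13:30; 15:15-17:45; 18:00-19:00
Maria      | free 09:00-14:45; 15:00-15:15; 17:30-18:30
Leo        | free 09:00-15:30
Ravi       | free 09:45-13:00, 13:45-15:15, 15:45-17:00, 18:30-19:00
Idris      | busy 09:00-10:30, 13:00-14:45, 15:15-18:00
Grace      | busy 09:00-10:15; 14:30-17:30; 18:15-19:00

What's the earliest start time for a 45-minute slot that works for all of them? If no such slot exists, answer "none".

Kavya free: 09:45-13:30, 15:15-17:45, 18:00-19:00.
Maria free: 09:00-14:45, 15:00-15:15, 17:30-18:30.
Leo free: 09:00-15:30.
Ravi free: 09:45-13:00, 13:45-15:15, 15:45-17:00, 18:30-19:00.
Idris free: 10:30-13:00, 14:45-15:15, 18:00-19:00 (invert busy blocks within the working day).
Grace free: 10:15-14:30, 17:30-18:15 (invert busy blocks within the working day).
Kavya ∩ Maria: 09:45-13:30, 17:30-17:45, 18:00-18:30.
Kavya ∩ Maria ∩ Leo: 09:45-13:30.
Kavya ∩ Maria ∩ Leo ∩ Ravi: 09:45-13:00.
Kavya ∩ Maria ∩ Leo ∩ Ravi ∩ Idris: 10:30-13:00.
Kavya ∩ Maria ∩ Leo ∩ Ravi ∩ Idris ∩ Grace: 10:30-13:00.
Those are the intersection windows.
The first common window of at least 45 minutes is 10:30-13:00, so the earliest start is 10:30.

10:30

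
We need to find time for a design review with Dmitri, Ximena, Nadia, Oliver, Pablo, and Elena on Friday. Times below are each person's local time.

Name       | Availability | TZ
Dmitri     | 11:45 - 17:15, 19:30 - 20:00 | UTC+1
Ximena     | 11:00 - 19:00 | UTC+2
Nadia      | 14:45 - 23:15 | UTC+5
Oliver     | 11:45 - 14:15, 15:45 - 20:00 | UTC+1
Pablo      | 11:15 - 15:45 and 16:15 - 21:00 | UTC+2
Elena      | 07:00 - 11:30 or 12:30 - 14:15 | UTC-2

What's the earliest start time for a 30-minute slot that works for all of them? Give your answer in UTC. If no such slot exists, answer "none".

Dmitri in UTC: 10:45-16:15, 18:30-19:00 (subtract 1h to convert from UTC+1).
Ximena in UTC: 09:00-17:00 (subtract 2h to convert from UTC+2).
Nadia in UTC: 09:45-18:15 (subtract 5h to convert from UTC+5).
Oliver in UTC: 10:45-13:15, 14:45-19:00 (subtract 1h to convert from UTC+1).
Pablo in UTC: 09:15-13:45, 14:15-19:00 (subtract 2h to convert from UTC+2).
Elena in UTC: 09:00-13:30, 14:30-16:15 (add 2h to convert from UTC-2).
Dmitri ∩ Ximena: 10:45-16:15.
Dmitri ∩ Ximena ∩ Nadia: 10:45-16:15.
Dmitri ∩ Ximena ∩ Nadia ∩ Oliver: 10:45-13:15, 14:45-16:15.
Dmitri ∩ Ximena ∩ Nadia ∩ Oliver ∩ Pablo: 10:45-13:15, 14:45-16:15.
Dmitri ∩ Ximena ∩ Nadia ∩ Oliver ∩ Pablo ∩ Elena: 10:45-13:15, 14:45-16:15.
Those are the intersection windows.
The first common window of at least 30 minutes is 10:45-13:15, so the earliest start is 10:45.

10:45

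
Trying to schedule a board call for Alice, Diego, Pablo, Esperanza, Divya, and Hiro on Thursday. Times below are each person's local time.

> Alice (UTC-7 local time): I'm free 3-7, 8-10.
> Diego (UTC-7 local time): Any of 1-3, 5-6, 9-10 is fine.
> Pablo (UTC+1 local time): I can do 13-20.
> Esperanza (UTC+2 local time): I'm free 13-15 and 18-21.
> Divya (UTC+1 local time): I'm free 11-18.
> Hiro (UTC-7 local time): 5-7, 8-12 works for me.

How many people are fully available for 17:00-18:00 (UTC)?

Alice in UTC: 10:00-14:00, 15:00-17:00 (add 7h to convert from UTC-7).
Diego in UTC: 08:00-10:00, 12:00-13:00, 16:00-17:00 (add 7h to convert from UTC-7).
Pablo in UTC: 12:00-19:00 (subtract 1h to convert from UTC+1).
Esperanza in UTC: 11:00-13:00, 16:00-19:00 (subtract 2h to convert from UTC+2).
Divya in UTC: 10:00-17:00 (subtract 1h to convert from UTC+1).
Hiro in UTC: 12:00-14:00, 15:00-19:00 (add 7h to convert from UTC-7).
Pablo, Esperanza, and Hiro can make the full 17:00-18:00 slot — that's 3.

3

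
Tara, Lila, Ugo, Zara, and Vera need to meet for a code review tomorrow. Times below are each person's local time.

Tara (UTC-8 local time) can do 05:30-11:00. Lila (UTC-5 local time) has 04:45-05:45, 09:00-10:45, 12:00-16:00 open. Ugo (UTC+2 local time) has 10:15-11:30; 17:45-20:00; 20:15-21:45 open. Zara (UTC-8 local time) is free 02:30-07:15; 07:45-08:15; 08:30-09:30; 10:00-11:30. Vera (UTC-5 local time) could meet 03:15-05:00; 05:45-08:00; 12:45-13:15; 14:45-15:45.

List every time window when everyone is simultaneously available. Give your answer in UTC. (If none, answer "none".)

Tara in UTC: 13:30-19:00 (add 8h to convert from UTC-8).
Lila in UTC: 09:45-10:45, 14:00-15:45, 17:00-21:00 (add 5h to convert from UTC-5).
Ugo in UTC: 08:15-09:30, 15:45-18:00, 18:15-19:45 (subtract 2h to convert from UTC+2).
Zara in UTC: 10:30-15:15, 15:45-16:15, 16:30-17:30, 18:00-19:30 (add 8h to convert from UTC-8).
Vera in UTC: 08:15-10:00, 10:45-13:00, 17:45-18:15, 19:45-20:45 (add 5h to convert from UTC-5).
Tara ∩ Lila: 14:00-15:45, 17:00-19:00.
Tara ∩ Lila ∩ Ugo: 17:00-18:00, 18:15-19:00.
Tara ∩ Lila ∩ Ugo ∩ Zara: 17:00-17:30, 18:15-19:00.
Tara ∩ Lila ∩ Ugo ∩ Zara ∩ Vera: ∅.
There is no time when everyone is free.

none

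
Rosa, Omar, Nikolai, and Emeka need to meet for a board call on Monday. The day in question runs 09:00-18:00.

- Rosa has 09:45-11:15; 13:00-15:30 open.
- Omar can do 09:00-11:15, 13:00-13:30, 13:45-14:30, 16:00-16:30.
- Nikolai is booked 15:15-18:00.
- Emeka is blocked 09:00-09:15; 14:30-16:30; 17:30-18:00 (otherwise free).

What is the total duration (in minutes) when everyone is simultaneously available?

Rosa free: 09:45-11:15, 13:00-15:30.
Omar free: 09:00-11:15, 13:00-13:30, 13:45-14:30, 16:00-16:30.
Nikolai free: 09:00-15:15 (invert busy blocks within the working day).
Emeka free: 09:15-14:30, 16:30-17:30 (invert busy blocks within the working day).
Rosa ∩ Omar: 09:45-11:15, 13:00-13:30, 13:45-14:30.
Rosa ∩ Omar ∩ Nikolai: 09:45-11:15, 13:00-13:30, 13:45-14:30.
Rosa ∩ Omar ∩ Nikolai ∩ Emeka: 09:45-11:15, 13:00-13:30, 13:45-14:30.
Summing the common windows: 90 + 30 + 45 = 165 minutes.

165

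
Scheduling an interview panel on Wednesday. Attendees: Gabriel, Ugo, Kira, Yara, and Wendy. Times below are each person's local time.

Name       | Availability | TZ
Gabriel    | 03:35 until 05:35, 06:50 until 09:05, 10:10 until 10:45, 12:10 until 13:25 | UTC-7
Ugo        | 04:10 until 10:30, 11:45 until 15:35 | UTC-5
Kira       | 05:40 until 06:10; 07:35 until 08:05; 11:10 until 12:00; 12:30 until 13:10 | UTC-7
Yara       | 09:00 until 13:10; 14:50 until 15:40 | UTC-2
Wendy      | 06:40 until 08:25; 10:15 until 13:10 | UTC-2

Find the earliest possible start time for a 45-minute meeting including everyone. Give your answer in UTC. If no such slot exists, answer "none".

none

Gabriel in UTC: 10:35-12:35, 13:50-16:05, 17:10-17:45, 19:10-20:25 (add 7h to convert from UTC-7).
Ugo in UTC: 09:10-15:30, 16:45-20:35 (add 5h to convert from UTC-5).
Kira in UTC: 12:40-13:10, 14:35-15:05, 18:10-19:00, 19:30-20:10 (add 7h to convert from UTC-7).
Yara in UTC: 11:00-15:10, 16:50-17:40 (add 2h to convert from UTC-2).
Wendy in UTC: 08:40-10:25, 12:15-15:10 (add 2h to convert from UTC-2).
Gabriel ∩ Ugo: 10:35-12:35, 13:50-15:30, 17:10-17:45, 19:10-20:25.
Gabriel ∩ Ugo ∩ Kira: 14:35-15:05, 19:30-20:10.
Gabriel ∩ Ugo ∩ Kira ∩ Yara: 14:35-15:05.
Gabriel ∩ Ugo ∩ Kira ∩ Yara ∩ Wendy: 14:35-15:05.
No common window is at least 45 minutes long.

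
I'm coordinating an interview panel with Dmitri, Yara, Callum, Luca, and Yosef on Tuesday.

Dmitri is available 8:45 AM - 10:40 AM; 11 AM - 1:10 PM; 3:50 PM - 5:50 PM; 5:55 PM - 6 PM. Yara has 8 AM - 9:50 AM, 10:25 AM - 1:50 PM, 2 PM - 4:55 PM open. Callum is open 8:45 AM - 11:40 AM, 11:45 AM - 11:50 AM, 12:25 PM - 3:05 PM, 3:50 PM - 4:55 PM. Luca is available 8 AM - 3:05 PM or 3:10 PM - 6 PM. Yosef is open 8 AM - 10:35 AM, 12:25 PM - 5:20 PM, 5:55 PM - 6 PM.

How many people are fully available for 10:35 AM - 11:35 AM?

Yara, Callum, and Luca can make the full 10:35-11:35 slot — that's 3.

3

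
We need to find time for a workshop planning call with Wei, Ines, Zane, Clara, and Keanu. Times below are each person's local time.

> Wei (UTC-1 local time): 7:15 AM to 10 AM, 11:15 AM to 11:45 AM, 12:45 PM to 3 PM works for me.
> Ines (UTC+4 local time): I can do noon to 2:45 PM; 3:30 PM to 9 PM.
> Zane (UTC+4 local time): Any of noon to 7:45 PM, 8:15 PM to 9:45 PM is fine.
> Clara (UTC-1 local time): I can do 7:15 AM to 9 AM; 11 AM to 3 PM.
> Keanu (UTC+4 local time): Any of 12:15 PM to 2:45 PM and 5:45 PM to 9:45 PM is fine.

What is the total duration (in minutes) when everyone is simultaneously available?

Wei in UTC: 08:15-11:00, 12:15-12:45, 13:45-16:00 (add 1h to convert from UTC-1).
Ines in UTC: 08:00-10:45, 11:30-17:00 (subtract 4h to convert from UTC+4).
Zane in UTC: 08:00-15:45, 16:15-17:45 (subtract 4h to convert from UTC+4).
Clara in UTC: 08:15-10:00, 12:00-16:00 (add 1h to convert from UTC-1).
Keanu in UTC: 08:15-10:45, 13:45-17:45 (subtract 4h to convert from UTC+4).
Wei ∩ Ines: 08:15-10:45, 12:15-12:45, 13:45-16:00.
Wei ∩ Ines ∩ Zane: 08:15-10:45, 12:15-12:45, 13:45-15:45.
Wei ∩ Ines ∩ Zane ∩ Clara: 08:15-10:00, 12:15-12:45, 13:45-15:45.
Wei ∩ Ines ∩ Zane ∩ Clara ∩ Keanu: 08:15-10:00, 13:45-15:45.
So the common availability across everyone is 08:15-10:00, 13:45-15:45.
Summing the common windows: 105 + 120 = 225 minutes.

225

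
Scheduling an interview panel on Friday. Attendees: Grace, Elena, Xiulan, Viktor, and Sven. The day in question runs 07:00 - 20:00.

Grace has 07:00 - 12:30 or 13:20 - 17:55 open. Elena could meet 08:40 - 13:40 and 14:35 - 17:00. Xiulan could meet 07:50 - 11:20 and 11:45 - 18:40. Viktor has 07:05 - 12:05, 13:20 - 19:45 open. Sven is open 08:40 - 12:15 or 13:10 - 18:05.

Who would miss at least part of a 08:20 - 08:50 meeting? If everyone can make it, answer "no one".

Elena, Sven

Grace: free for 08:20-08:50. Elena: not fully free for 08:20-08:50. Xiulan: free for 08:20-08:50. Viktor: free for 08:20-08:50. Sven: not fully free for 08:20-08:50.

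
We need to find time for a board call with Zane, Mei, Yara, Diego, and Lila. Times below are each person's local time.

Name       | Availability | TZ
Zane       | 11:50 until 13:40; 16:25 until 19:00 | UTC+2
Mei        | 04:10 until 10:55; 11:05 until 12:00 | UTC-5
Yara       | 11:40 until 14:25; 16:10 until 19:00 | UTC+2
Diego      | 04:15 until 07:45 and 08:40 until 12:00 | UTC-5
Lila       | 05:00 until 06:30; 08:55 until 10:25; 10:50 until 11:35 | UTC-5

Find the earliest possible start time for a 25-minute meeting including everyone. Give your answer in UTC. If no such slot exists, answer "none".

Zane in UTC: 09:50-11:40, 14:25-17:00 (subtract 2h to convert from UTC+2).
Mei in UTC: 09:10-15:55, 16:05-17:00 (add 5h to convert from UTC-5).
Yara in UTC: 09:40-12:25, 14:10-17:00 (subtract 2h to convert from UTC+2).
Diego in UTC: 09:15-12:45, 13:40-17:00 (add 5h to convert from UTC-5).
Lila in UTC: 10:00-11:30, 13:55-15:25, 15:50-16:35 (add 5h to convert from UTC-5).
Zane ∩ Mei: 09:50-11:40, 14:25-15:55, 16:05-17:00.
Zane ∩ Mei ∩ Yara: 09:50-11:40, 14:25-15:55, 16:05-17:00.
Zane ∩ Mei ∩ Yara ∩ Diego: 09:50-11:40, 14:25-15:55, 16:05-17:00.
Zane ∩ Mei ∩ Yara ∩ Diego ∩ Lila: 10:00-11:30, 14:25-15:25, 15:50-15:55, 16:05-16:35.
Those are the intersection windows.
The first common window of at least 25 minutes is 10:00-11:30, so the earliest start is 10:00.

10:00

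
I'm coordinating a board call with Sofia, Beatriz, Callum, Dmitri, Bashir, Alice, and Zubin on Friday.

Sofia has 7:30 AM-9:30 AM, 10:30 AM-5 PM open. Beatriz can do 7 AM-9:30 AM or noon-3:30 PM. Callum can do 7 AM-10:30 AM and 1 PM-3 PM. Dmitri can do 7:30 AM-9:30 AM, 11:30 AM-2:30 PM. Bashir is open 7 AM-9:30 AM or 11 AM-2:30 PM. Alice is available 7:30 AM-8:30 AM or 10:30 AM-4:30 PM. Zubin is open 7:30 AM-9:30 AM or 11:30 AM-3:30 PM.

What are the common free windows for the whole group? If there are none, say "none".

07:30-08:30, 13:00-14:30

Sofia ∩ Beatriz: 07:30-09:30, 12:00-15:30.
Sofia ∩ Beatriz ∩ Callum: 07:30-09:30, 13:00-15:00.
Sofia ∩ Beatriz ∩ Callum ∩ Dmitri: 07:30-09:30, 13:00-14:30.
Sofia ∩ Beatriz ∩ Callum ∩ Dmitri ∩ Bashir: 07:30-09:30, 13:00-14:30.
Sofia ∩ Beatriz ∩ Callum ∩ Dmitri ∩ Bashir ∩ Alice: 07:30-08:30, 13:00-14:30.
Sofia ∩ Beatriz ∩ Callum ∩ Dmitri ∩ Bashir ∩ Alice ∩ Zubin: 07:30-08:30, 13:00-14:30.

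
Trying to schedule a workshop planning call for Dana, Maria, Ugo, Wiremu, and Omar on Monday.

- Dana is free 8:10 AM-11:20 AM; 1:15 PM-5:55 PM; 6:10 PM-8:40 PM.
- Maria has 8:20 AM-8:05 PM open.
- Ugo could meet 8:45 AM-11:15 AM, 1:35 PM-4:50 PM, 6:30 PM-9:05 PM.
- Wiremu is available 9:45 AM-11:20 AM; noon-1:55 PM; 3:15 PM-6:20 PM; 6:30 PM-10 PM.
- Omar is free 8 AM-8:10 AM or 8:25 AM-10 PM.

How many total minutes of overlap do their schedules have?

300

Dana ∩ Maria: 08:20-11:20, 13:15-17:55, 18:10-20:05.
Dana ∩ Maria ∩ Ugo: 08:45-11:15, 13:35-16:50, 18:30-20:05.
Dana ∩ Maria ∩ Ugo ∩ Wiremu: 09:45-11:15, 13:35-13:55, 15:15-16:50, 18:30-20:05.
Dana ∩ Maria ∩ Ugo ∩ Wiremu ∩ Omar: 09:45-11:15, 13:35-13:55, 15:15-16:50, 18:30-20:05.
Those are the intersection windows.
Summing the common windows: 90 + 20 + 95 + 95 = 300 minutes.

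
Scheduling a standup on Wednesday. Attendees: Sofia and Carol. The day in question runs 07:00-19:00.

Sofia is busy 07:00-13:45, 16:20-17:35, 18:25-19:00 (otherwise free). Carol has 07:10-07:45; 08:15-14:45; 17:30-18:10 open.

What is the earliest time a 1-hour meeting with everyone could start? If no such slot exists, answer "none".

13:45

Sofia free: 13:45-16:20, 17:35-18:25 (invert busy blocks within the working day).
Carol free: 07:10-07:45, 08:15-14:45, 17:30-18:10.
Sofia ∩ Carol: 13:45-14:45, 17:35-18:10.
Those are the intersection windows.
The first common window of at least 60 minutes is 13:45-14:45, so the earliest start is 13:45.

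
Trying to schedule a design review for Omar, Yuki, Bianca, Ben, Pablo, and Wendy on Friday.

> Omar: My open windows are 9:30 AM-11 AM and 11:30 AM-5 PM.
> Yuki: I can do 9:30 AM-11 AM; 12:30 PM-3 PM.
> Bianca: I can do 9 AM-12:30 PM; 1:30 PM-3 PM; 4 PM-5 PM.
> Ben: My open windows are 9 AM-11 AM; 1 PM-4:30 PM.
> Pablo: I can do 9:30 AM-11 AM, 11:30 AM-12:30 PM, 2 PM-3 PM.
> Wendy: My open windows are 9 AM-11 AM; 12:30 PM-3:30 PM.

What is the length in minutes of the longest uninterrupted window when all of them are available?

Omar ∩ Yuki: 09:30-11:00, 12:30-15:00.
Omar ∩ Yuki ∩ Bianca: 09:30-11:00, 13:30-15:00.
Omar ∩ Yuki ∩ Bianca ∩ Ben: 09:30-11:00, 13:30-15:00.
Omar ∩ Yuki ∩ Bianca ∩ Ben ∩ Pablo: 09:30-11:00, 14:00-15:00.
Omar ∩ Yuki ∩ Bianca ∩ Ben ∩ Pablo ∩ Wendy: 09:30-11:00, 14:00-15:00.
The longest is 09:30-11:00 at 90 minutes.

90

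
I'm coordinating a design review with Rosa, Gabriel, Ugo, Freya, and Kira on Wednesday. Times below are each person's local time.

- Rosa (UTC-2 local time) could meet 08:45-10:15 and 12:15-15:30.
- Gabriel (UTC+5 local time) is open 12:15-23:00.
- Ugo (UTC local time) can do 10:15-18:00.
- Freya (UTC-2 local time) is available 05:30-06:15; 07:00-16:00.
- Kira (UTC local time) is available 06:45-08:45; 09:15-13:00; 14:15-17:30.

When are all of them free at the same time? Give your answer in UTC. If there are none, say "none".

10:45-12:15, 14:15-17:30

Rosa in UTC: 10:45-12:15, 14:15-17:30 (add 2h to convert from UTC-2).
Gabriel in UTC: 07:15-18:00 (subtract 5h to convert from UTC+5).
Ugo in UTC: 10:15-18:00.
Freya in UTC: 07:30-08:15, 09:00-18:00 (add 2h to convert from UTC-2).
Kira in UTC: 06:45-08:45, 09:15-13:00, 14:15-17:30.
Rosa ∩ Gabriel: 10:45-12:15, 14:15-17:30.
Rosa ∩ Gabriel ∩ Ugo: 10:45-12:15, 14:15-17:30.
Rosa ∩ Gabriel ∩ Ugo ∩ Freya: 10:45-12:15, 14:15-17:30.
Rosa ∩ Gabriel ∩ Ugo ∩ Freya ∩ Kira: 10:45-12:15, 14:15-17:30.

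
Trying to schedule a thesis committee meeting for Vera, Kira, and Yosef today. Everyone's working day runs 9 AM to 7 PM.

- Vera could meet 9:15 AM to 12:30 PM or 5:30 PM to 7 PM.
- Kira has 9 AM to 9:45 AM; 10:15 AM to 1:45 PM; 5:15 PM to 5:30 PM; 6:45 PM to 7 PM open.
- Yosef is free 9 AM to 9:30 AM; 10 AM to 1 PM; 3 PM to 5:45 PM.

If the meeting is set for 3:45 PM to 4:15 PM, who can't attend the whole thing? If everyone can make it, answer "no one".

Kira, Vera

Vera: not fully free for 15:45-16:15. Kira: not fully free for 15:45-16:15. Yosef: free for 15:45-16:15.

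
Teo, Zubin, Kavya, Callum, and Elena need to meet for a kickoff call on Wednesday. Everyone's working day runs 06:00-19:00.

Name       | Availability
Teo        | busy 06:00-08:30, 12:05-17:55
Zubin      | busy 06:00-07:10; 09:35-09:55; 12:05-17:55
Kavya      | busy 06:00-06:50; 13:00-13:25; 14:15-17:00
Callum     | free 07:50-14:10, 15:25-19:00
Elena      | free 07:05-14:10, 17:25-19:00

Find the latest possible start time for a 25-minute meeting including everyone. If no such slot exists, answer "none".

18:35

Teo free: 08:30-12:05, 17:55-19:00 (invert busy blocks within the working day).
Zubin free: 07:10-09:35, 09:55-12:05, 17:55-19:00 (invert busy blocks within the working day).
Kavya free: 06:50-13:00, 13:25-14:15, 17:00-19:00 (invert busy blocks within the working day).
Callum free: 07:50-14:10, 15:25-19:00.
Elena free: 07:05-14:10, 17:25-19:00.
Teo ∩ Zubin: 08:30-09:35, 09:55-12:05, 17:55-19:00.
Teo ∩ Zubin ∩ Kavya: 08:30-09:35, 09:55-12:05, 17:55-19:00.
Teo ∩ Zubin ∩ Kavya ∩ Callum: 08:30-09:35, 09:55-12:05, 17:55-19:00.
Teo ∩ Zubin ∩ Kavya ∩ Callum ∩ Elena: 08:30-09:35, 09:55-12:05, 17:55-19:00.
The last common window of at least 25 minutes is 17:55-19:00; a 25-minute meeting can start as late as 18:35 and still end by 19:00.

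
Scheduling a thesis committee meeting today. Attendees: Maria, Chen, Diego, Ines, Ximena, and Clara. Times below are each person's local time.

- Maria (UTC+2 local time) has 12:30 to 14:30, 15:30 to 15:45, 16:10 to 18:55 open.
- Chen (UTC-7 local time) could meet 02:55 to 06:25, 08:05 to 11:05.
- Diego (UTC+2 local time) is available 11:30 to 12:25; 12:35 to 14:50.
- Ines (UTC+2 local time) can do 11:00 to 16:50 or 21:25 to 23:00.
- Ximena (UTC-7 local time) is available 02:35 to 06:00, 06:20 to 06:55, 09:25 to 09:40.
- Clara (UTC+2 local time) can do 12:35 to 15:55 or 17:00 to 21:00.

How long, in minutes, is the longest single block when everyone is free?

Maria in UTC: 10:30-12:30, 13:30-13:45, 14:10-16:55 (subtract 2h to convert from UTC+2).
Chen in UTC: 09:55-13:25, 15:05-18:05 (add 7h to convert from UTC-7).
Diego in UTC: 09:30-10:25, 10:35-12:50 (subtract 2h to convert from UTC+2).
Ines in UTC: 09:00-14:50, 19:25-21:00 (subtract 2h to convert from UTC+2).
Ximena in UTC: 09:35-13:00, 13:20-13:55, 16:25-16:40 (add 7h to convert from UTC-7).
Clara in UTC: 10:35-13:55, 15:00-19:00 (subtract 2h to convert from UTC+2).
Maria ∩ Chen: 10:30-12:30, 15:05-16:55.
Maria ∩ Chen ∩ Diego: 10:35-12:30.
Maria ∩ Chen ∩ Diego ∩ Ines: 10:35-12:30.
Maria ∩ Chen ∩ Diego ∩ Ines ∩ Ximena: 10:35-12:30.
Maria ∩ Chen ∩ Diego ∩ Ines ∩ Ximena ∩ Clara: 10:35-12:30.
Those are the intersection windows.
The longest is 10:35-12:30 at 115 minutes.

115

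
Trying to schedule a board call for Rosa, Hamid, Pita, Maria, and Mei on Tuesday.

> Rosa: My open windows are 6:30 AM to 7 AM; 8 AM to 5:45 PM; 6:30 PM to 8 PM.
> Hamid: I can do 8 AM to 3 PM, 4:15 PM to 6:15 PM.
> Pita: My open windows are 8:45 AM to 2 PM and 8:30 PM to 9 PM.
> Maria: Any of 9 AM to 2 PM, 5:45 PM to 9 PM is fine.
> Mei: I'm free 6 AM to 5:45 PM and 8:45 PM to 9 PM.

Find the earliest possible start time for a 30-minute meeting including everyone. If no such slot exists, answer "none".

09:00

Rosa ∩ Hamid: 08:00-15:00, 16:15-17:45.
Rosa ∩ Hamid ∩ Pita: 08:45-14:00.
Rosa ∩ Hamid ∩ Pita ∩ Maria: 09:00-14:00.
Rosa ∩ Hamid ∩ Pita ∩ Maria ∩ Mei: 09:00-14:00.
Those are the intersection windows.
The first common window of at least 30 minutes is 09:00-14:00, so the earliest start is 09:00.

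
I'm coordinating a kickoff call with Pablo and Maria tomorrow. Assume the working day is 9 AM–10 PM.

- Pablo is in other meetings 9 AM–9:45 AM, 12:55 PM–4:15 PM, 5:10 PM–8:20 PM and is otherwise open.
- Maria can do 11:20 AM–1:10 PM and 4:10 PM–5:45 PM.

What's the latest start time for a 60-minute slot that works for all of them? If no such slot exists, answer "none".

Pablo free: 09:45-12:55, 16:15-17:10, 20:20-22:00 (invert busy blocks within the working day).
Maria free: 11:20-13:10, 16:10-17:45.
Pablo ∩ Maria: 11:20-12:55, 16:15-17:10.
So the common availability across everyone is 11:20-12:55, 16:15-17:10.
The last common window of at least 60 minutes is 11:20-12:55; a 60-minute meeting can start as late as 11:55 and still end by 12:55.

11:55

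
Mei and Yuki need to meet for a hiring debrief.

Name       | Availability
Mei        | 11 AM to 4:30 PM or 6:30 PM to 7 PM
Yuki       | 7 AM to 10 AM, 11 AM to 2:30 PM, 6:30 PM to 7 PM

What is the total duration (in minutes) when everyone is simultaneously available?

240

Mei ∩ Yuki: 11:00-14:30, 18:30-19:00.
Summing the common windows: 210 + 30 = 240 minutes.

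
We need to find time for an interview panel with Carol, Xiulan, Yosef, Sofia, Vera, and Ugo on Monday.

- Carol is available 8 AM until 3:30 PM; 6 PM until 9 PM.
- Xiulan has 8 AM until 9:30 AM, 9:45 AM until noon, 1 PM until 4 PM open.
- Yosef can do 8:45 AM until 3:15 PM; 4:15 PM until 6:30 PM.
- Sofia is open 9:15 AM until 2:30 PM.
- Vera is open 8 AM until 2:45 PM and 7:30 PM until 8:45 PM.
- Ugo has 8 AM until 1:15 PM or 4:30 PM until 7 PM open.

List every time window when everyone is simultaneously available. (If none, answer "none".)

09:15-09:30, 09:45-12:00, 13:00-13:15

Carol ∩ Xiulan: 08:00-09:30, 09:45-12:00, 13:00-15:30.
Carol ∩ Xiulan ∩ Yosef: 08:45-09:30, 09:45-12:00, 13:00-15:15.
Carol ∩ Xiulan ∩ Yosef ∩ Sofia: 09:15-09:30, 09:45-12:00, 13:00-14:30.
Carol ∩ Xiulan ∩ Yosef ∩ Sofia ∩ Vera: 09:15-09:30, 09:45-12:00, 13:00-14:30.
Carol ∩ Xiulan ∩ Yosef ∩ Sofia ∩ Vera ∩ Ugo: 09:15-09:30, 09:45-12:00, 13:00-13:15.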